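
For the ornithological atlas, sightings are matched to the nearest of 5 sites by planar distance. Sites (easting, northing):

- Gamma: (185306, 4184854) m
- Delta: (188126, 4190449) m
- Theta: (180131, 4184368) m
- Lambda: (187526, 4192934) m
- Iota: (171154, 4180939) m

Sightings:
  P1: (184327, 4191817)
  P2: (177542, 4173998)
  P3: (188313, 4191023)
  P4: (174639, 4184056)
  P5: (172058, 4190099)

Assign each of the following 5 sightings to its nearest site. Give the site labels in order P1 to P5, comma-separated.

Lambda, Iota, Delta, Iota, Iota

P1 → Lambda (d²=11481290.00)
P2 → Iota (d²=88984025.00)
P3 → Delta (d²=364445.00)
P4 → Iota (d²=21860914.00)
P5 → Iota (d²=84722816.00)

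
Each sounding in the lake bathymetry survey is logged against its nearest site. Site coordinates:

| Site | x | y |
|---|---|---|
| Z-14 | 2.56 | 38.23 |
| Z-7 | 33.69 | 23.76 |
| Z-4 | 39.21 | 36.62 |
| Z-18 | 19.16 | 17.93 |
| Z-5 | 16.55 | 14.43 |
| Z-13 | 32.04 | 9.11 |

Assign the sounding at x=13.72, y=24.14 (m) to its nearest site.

Z-18

Squared distances to each site:
Z-14: 323.074; Z-7: 398.945; Z-4: 805.490; Z-18: 68.158; Z-5: 102.293; Z-13: 561.523.
Minimum at Z-18.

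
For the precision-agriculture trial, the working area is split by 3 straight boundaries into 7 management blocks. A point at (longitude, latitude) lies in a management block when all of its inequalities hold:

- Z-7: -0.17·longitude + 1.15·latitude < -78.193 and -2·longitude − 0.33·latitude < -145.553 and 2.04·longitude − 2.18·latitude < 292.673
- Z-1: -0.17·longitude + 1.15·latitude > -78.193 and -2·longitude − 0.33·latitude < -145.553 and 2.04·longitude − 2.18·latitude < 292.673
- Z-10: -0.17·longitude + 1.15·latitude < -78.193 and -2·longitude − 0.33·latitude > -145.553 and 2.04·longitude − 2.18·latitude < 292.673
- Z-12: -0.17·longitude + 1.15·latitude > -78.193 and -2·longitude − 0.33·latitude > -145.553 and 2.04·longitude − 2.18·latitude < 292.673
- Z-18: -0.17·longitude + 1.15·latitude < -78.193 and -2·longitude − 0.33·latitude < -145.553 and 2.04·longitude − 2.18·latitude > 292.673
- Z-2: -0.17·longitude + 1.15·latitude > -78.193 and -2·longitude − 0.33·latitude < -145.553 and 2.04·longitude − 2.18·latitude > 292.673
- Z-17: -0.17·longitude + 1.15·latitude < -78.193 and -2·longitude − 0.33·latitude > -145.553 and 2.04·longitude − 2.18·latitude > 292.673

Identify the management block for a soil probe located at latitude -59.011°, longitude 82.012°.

-0.17·82.012 + 1.15·-59.011 = -81.805, which is < -78.193
-2·82.012 − 0.33·-59.011 = -144.550, which is > -145.553
2.04·82.012 − 2.18·-59.011 = 295.948, which is > 292.673
This sign pattern matches Z-17.

Z-17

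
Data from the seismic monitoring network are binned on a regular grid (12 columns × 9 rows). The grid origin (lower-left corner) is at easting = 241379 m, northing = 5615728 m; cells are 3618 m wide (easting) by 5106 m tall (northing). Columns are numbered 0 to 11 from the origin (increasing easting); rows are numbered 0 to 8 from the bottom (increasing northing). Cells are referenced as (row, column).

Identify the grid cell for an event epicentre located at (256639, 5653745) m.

Column index: ⌊(256639 − 241379) / 3618⌋ = ⌊4.218⌋ = 4
Row offset from origin: ⌊(5653745 − 5615728) / 5106⌋ = ⌊7.446⌋ = 7 → row 7

(7, 4)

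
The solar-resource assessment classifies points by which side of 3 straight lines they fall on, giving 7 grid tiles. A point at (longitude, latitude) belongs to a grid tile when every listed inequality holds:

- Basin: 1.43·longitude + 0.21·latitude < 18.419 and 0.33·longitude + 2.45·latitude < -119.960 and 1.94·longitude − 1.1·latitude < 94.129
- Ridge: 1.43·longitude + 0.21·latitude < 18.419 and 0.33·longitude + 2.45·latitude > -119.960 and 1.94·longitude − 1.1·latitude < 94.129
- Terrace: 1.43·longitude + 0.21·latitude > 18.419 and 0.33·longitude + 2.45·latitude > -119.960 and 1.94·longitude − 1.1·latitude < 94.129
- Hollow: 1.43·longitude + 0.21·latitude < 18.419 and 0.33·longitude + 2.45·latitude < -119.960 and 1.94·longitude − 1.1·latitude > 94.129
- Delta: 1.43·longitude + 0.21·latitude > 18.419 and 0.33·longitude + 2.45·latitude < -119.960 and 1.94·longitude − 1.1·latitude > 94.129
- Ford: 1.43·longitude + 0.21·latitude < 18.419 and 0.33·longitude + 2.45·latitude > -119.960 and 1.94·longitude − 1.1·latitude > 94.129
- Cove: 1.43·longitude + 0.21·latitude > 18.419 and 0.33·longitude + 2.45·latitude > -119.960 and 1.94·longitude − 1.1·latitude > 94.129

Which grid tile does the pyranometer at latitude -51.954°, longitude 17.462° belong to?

1.43·17.462 + 0.21·-51.954 = 14.060, which is < 18.419
0.33·17.462 + 2.45·-51.954 = -121.525, which is < -119.960
1.94·17.462 − 1.1·-51.954 = 91.026, which is < 94.129
This sign pattern matches Basin.

Basin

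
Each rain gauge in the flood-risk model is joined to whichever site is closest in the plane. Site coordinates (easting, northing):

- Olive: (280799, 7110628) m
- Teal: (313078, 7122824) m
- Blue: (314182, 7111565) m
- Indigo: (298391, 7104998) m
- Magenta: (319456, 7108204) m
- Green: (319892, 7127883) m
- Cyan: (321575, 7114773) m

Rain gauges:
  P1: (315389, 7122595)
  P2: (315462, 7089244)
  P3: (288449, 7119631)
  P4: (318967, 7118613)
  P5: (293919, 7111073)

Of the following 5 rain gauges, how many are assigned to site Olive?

P1 → Teal
P2 → Magenta
P3 → Olive
P4 → Cyan
P5 → Indigo
1 of the 5 goes to Olive.

1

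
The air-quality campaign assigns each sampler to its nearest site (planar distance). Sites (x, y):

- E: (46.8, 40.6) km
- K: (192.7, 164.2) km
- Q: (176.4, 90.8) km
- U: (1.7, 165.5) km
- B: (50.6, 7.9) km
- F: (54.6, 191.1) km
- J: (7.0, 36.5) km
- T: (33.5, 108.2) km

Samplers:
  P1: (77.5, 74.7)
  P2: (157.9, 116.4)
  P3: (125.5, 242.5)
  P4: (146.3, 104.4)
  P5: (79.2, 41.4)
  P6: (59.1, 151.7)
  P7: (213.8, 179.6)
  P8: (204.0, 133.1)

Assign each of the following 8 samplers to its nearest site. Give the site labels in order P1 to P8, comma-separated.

E, Q, F, Q, E, F, K, K

P1 → E (d²=2105.30)
P2 → Q (d²=997.61)
P3 → F (d²=7668.77)
P4 → Q (d²=1090.97)
P5 → E (d²=1050.40)
P6 → F (d²=1572.61)
P7 → K (d²=682.37)
P8 → K (d²=1094.90)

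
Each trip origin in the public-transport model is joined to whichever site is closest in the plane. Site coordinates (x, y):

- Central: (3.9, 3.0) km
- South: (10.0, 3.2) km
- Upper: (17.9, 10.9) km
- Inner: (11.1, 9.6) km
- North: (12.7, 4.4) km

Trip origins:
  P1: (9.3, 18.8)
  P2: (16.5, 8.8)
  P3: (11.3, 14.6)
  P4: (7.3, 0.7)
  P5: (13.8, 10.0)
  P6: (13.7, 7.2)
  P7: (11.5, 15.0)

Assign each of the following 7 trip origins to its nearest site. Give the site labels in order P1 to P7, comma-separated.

Inner, Upper, Inner, South, Inner, North, Inner

P1 → Inner (d²=87.88)
P2 → Upper (d²=6.37)
P3 → Inner (d²=25.04)
P4 → South (d²=13.54)
P5 → Inner (d²=7.45)
P6 → North (d²=8.84)
P7 → Inner (d²=29.32)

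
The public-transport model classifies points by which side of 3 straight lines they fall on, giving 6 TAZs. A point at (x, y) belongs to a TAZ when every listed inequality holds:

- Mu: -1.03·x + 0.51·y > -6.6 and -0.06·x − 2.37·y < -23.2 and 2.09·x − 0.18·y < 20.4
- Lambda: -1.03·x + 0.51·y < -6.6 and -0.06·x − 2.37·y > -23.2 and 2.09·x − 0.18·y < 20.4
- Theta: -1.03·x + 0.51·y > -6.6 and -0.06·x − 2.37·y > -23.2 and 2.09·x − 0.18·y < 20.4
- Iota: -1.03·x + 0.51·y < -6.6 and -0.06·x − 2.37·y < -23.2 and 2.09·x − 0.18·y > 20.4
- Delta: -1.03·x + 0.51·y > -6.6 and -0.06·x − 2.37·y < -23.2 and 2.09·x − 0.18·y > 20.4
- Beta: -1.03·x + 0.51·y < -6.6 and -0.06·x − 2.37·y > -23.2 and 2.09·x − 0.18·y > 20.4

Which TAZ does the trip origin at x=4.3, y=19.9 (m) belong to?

-1.03·4.3 + 0.51·19.9 = 5.720, which is > -6.6
-0.06·4.3 − 2.37·19.9 = -47.421, which is < -23.2
2.09·4.3 − 0.18·19.9 = 5.405, which is < 20.4
This sign pattern matches Mu.

Mu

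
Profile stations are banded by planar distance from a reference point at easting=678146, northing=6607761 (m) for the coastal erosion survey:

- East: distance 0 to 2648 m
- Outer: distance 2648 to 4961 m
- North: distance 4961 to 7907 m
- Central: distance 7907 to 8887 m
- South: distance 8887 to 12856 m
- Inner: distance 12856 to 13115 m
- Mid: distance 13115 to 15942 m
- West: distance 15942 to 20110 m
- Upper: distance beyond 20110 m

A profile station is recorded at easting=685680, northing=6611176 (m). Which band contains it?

Central

Distance = √((685680−678146)² + (6611176−6607761)²) = √(56761156.000 + 11662225.000) = 8271.843 m.
7907 ≤ 8271.843 < 8887 → Central.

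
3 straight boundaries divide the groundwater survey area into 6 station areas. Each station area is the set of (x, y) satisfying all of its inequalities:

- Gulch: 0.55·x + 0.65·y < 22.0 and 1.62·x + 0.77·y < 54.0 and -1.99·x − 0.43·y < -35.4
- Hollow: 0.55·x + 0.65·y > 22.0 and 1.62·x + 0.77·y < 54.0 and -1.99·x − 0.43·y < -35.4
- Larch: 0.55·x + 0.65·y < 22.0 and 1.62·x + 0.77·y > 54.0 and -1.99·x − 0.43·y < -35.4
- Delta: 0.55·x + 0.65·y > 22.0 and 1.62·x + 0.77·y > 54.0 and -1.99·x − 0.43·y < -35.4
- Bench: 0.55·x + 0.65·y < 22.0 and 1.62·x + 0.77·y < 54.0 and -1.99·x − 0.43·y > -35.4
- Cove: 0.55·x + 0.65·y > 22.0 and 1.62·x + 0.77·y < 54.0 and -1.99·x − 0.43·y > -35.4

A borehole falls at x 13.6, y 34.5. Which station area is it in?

0.55·13.6 + 0.65·34.5 = 29.905, which is > 22.0
1.62·13.6 + 0.77·34.5 = 48.597, which is < 54.0
-1.99·13.6 − 0.43·34.5 = -41.899, which is < -35.4
This sign pattern matches Hollow.

Hollow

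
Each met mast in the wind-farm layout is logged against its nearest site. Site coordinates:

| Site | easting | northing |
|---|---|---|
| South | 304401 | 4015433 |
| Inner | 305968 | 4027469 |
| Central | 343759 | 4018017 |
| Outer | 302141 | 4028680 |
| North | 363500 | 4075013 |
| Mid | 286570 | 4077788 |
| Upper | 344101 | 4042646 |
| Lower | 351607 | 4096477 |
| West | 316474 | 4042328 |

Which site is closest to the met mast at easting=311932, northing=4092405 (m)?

Squared distances to each site:
South: 5981404745.000; Inner: 4252253392.000; Central: 6546532473.000; Outer: 4156739306.000; North: 2961740288.000; Mid: 856887733.000; Upper: 3510802642.000; Lower: 1590686809.000; West: 2528335693.000.
Minimum at Mid.

Mid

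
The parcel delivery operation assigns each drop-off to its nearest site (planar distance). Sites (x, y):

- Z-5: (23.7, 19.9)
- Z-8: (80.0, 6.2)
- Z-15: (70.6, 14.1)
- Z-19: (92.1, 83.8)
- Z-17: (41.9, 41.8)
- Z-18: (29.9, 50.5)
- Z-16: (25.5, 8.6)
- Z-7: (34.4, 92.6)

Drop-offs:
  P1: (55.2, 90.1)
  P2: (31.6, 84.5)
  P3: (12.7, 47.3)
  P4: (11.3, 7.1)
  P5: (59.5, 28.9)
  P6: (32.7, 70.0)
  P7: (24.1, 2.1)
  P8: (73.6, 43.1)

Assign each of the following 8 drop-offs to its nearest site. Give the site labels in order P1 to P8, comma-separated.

Z-7, Z-7, Z-18, Z-16, Z-15, Z-18, Z-16, Z-15

P1 → Z-7 (d²=438.89)
P2 → Z-7 (d²=73.45)
P3 → Z-18 (d²=306.08)
P4 → Z-16 (d²=203.89)
P5 → Z-15 (d²=342.25)
P6 → Z-18 (d²=388.09)
P7 → Z-16 (d²=44.21)
P8 → Z-15 (d²=850.00)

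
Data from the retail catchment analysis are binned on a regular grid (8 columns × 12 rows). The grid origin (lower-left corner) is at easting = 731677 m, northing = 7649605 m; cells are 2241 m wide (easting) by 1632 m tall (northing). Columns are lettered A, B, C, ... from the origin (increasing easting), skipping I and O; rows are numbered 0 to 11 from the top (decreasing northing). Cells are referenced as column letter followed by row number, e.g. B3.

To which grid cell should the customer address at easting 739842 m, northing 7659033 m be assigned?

D6

Column index: ⌊(739842 − 731677) / 2241⌋ = ⌊3.643⌋ = 3 → column D
Row offset from origin: ⌊(7659033 − 7649605) / 1632⌋ = ⌊5.777⌋ = 5 → row 6 (counted from top)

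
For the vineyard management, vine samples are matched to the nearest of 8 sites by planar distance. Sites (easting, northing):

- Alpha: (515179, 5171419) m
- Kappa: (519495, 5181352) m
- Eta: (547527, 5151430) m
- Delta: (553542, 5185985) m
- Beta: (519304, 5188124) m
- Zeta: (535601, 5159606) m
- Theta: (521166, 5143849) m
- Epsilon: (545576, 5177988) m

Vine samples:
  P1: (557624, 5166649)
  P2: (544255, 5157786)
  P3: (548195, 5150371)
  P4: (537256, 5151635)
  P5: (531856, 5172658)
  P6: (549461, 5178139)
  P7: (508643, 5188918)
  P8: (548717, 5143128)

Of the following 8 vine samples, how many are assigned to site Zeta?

2

P1 → Epsilon
P2 → Eta
P3 → Eta
P4 → Zeta
P5 → Zeta
P6 → Epsilon
P7 → Beta
P8 → Eta
2 of the 8 go to Zeta.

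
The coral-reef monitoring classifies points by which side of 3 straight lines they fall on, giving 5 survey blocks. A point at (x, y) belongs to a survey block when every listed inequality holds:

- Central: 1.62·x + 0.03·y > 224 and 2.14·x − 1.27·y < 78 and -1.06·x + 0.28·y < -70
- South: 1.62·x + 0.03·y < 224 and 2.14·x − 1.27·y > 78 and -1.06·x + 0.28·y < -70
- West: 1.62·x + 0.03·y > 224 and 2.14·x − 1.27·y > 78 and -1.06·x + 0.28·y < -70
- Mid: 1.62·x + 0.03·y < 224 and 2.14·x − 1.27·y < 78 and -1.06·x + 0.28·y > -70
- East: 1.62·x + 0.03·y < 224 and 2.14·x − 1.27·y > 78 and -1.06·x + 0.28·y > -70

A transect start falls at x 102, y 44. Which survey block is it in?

South

1.62·102 + 0.03·44 = 166.560, which is < 224
2.14·102 − 1.27·44 = 162.400, which is > 78
-1.06·102 + 0.28·44 = -95.800, which is < -70
This sign pattern matches South.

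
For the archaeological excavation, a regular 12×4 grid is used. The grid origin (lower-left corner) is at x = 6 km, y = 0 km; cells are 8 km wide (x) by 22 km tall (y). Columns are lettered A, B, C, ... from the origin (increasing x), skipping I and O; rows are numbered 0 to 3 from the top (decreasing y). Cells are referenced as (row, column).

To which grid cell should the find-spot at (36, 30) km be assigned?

Column index: ⌊(36 − 6) / 8⌋ = ⌊3.750⌋ = 3 → column D
Row offset from origin: ⌊(30 − 0) / 22⌋ = ⌊1.364⌋ = 1 → row 2 (counted from top)

(2, D)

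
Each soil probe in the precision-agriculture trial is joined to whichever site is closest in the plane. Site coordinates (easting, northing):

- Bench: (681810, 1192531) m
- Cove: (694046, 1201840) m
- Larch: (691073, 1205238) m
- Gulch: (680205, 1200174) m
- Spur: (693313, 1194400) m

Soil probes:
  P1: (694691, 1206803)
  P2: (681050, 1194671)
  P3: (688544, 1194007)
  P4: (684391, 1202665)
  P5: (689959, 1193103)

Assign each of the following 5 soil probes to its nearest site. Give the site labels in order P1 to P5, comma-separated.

Larch, Bench, Spur, Gulch, Spur

P1 → Larch (d²=15539149.00)
P2 → Bench (d²=5157200.00)
P3 → Spur (d²=22897810.00)
P4 → Gulch (d²=23727677.00)
P5 → Spur (d²=12931525.00)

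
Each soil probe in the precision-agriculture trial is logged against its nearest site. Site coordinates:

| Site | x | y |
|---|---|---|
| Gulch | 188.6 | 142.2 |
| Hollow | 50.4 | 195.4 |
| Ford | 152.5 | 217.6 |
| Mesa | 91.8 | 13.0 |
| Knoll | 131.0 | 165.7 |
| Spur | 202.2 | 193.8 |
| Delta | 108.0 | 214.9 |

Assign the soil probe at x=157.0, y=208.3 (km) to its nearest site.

Squared distances to each site:
Gulch: 5367.770; Hollow: 11529.970; Ford: 106.740; Mesa: 42393.130; Knoll: 2490.760; Spur: 2253.290; Delta: 2444.560.
Minimum at Ford.

Ford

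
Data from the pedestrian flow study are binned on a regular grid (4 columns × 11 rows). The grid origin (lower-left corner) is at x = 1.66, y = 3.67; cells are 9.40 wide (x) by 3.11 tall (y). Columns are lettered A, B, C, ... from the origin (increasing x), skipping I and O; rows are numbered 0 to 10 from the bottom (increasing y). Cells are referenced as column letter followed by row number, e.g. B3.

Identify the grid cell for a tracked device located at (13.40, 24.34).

Column index: ⌊(13.40 − 1.66) / 9.40⌋ = ⌊1.249⌋ = 1 → column B
Row offset from origin: ⌊(24.34 − 3.67) / 3.11⌋ = ⌊6.646⌋ = 6 → row 6

B6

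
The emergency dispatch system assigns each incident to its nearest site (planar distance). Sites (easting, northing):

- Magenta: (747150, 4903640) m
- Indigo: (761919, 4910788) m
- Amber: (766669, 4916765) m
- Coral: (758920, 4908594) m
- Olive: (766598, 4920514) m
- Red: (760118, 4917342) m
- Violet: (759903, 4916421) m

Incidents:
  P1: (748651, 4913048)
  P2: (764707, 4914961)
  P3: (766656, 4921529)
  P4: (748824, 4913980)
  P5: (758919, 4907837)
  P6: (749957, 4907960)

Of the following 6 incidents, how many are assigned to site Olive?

1

P1 → Magenta
P2 → Amber
P3 → Olive
P4 → Magenta
P5 → Coral
P6 → Magenta
1 of the 6 goes to Olive.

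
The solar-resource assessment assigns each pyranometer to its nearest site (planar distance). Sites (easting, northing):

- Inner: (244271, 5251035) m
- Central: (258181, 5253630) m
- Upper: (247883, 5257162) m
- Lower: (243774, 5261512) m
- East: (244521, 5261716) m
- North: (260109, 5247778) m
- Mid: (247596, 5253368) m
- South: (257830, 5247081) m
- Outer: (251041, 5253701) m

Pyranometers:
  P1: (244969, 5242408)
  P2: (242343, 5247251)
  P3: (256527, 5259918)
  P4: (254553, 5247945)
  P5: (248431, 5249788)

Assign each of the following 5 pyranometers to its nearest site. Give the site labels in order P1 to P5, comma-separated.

Inner, Inner, Central, South, Mid

P1 → Inner (d²=74912333.00)
P2 → Inner (d²=18035840.00)
P3 → Central (d²=42274660.00)
P4 → South (d²=11485225.00)
P5 → Mid (d²=13513625.00)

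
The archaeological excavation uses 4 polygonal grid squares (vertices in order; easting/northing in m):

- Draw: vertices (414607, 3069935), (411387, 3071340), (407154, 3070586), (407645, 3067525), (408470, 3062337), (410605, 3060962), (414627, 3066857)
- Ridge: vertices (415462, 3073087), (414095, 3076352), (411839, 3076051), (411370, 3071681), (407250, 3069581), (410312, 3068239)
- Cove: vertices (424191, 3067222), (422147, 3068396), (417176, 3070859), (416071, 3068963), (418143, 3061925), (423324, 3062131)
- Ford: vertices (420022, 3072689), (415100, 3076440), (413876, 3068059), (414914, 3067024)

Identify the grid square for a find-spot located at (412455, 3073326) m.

Ridge

Cast a ray rightward from (412455, 3073326). For each polygon, the edges (by vertex number in listed order) whose endpoints lie on opposite sides of northing = 3073326, where each meets that height, and whether that is right or left of the point:
Draw: no edge straddles that height → 0 crossings.
Ridge: 1–2 at easting≈415361.9 (right), 3–4 at easting≈411546.5 (left) → 1 crossing.
Cove: no edge straddles that height → 0 crossings.
Ford: 1–2 at easting≈419186.1 (right), 2–3 at easting≈414645.2 (right) → 2 crossings.
Only Ridge has an odd count, so the point is inside Ridge.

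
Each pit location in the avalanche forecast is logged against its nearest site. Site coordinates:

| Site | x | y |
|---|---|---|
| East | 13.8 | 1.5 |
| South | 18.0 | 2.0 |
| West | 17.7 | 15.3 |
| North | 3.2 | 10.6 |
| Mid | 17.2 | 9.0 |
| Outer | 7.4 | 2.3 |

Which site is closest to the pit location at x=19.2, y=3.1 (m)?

Squared distances to each site:
East: 31.720; South: 2.650; West: 151.090; North: 312.250; Mid: 38.810; Outer: 139.880.
Minimum at South.

South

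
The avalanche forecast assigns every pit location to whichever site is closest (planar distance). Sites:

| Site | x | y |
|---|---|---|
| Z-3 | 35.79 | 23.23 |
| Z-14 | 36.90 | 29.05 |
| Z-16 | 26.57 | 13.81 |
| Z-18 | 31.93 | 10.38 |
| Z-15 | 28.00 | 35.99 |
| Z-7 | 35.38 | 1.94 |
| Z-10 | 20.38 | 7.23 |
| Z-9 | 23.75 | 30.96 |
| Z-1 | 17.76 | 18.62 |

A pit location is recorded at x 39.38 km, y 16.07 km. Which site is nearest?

Squared distances to each site:
Z-3: 64.154; Z-14: 174.631; Z-16: 169.204; Z-18: 87.879; Z-15: 526.311; Z-7: 215.657; Z-10: 439.146; Z-9: 466.009; Z-1: 473.927.
Minimum at Z-3.

Z-3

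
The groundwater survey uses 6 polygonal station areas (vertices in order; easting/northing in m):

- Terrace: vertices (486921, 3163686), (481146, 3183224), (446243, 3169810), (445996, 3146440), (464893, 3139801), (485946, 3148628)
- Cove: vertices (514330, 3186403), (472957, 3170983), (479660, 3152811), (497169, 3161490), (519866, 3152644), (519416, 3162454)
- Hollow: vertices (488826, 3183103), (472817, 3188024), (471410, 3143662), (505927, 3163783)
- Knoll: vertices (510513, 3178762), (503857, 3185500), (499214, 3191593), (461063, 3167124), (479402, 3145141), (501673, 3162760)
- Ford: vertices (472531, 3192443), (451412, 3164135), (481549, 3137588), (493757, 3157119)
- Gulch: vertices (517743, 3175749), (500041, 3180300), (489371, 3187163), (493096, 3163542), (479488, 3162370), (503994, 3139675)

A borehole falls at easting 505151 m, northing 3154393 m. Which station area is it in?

Cast a ray rightward from (505151, 3154393). For each polygon, the edges (by vertex number in listed order) whose endpoints lie on opposite sides of northing = 3154393, where each meets that height, and whether that is right or left of the point:
Terrace: 3–4 at easting≈446080.1 (left), 6–1 at easting≈486319.3 (left) → 0 crossings.
Cove: 2–3 at easting≈479076.5 (left), 3–4 at easting≈482851.5 (left), 4–5 at easting≈515378.4 (right), 5–6 at easting≈519785.8 (right) → 2 crossings.
Hollow: 2–3 at easting≈471750.3 (left), 3–4 at easting≈489818.7 (left) → 0 crossings.
Knoll: 4–5 at easting≈471683.7 (left), 5–6 at easting≈491096.8 (left) → 0 crossings.
Ford: 2–3 at easting≈462471.4 (left), 3–4 at easting≈492053.1 (left) → 0 crossings.
Gulch: 5–6 at easting≈488101.5 (left), 6–1 at easting≈509603.5 (right) → 1 crossing.
Only Gulch has an odd count, so the point is inside Gulch.

Gulch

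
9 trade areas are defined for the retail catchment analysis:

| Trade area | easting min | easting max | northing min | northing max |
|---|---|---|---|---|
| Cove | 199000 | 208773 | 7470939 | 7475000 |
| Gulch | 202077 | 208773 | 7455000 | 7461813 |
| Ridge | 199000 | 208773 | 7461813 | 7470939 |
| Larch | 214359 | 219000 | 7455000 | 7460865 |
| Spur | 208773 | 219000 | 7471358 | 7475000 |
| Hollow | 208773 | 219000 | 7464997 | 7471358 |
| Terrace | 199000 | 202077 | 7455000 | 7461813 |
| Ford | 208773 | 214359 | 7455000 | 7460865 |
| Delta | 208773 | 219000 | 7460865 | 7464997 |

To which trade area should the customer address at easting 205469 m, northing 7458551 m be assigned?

The point has easting = 205469 and northing = 7458551.
Only Gulch satisfies 202077 ≤ easting ≤ 208773 and 7455000 ≤ northing ≤ 7461813.

Gulch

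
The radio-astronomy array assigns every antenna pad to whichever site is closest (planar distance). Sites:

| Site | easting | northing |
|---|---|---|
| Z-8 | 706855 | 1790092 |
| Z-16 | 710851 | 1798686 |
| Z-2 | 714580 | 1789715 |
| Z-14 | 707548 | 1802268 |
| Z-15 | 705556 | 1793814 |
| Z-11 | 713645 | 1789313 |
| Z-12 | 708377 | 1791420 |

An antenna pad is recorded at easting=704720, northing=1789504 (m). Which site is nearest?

Squared distances to each site:
Z-8: 4903969.000; Z-16: 121898285.000; Z-2: 97264121.000; Z-14: 170917280.000; Z-15: 19274996.000; Z-11: 79692106.000; Z-12: 17044705.000.
Minimum at Z-8.

Z-8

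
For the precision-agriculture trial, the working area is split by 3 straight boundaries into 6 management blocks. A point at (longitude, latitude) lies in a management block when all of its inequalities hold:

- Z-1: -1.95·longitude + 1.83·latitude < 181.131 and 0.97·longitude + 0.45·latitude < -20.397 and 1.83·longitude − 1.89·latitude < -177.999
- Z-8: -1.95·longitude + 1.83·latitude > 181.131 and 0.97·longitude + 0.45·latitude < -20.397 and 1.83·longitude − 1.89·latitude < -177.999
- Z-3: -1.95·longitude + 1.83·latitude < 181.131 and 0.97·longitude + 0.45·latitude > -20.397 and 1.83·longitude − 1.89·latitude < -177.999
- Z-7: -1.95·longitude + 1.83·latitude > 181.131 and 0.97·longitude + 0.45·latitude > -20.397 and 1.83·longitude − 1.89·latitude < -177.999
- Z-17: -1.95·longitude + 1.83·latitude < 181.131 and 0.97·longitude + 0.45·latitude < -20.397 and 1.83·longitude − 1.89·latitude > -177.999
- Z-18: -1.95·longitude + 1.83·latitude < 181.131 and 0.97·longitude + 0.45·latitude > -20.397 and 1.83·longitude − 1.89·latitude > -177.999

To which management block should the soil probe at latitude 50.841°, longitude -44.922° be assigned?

-1.95·-44.922 + 1.83·50.841 = 180.637, which is < 181.131
0.97·-44.922 + 0.45·50.841 = -20.696, which is < -20.397
1.83·-44.922 − 1.89·50.841 = -178.297, which is < -177.999
This sign pattern matches Z-1.

Z-1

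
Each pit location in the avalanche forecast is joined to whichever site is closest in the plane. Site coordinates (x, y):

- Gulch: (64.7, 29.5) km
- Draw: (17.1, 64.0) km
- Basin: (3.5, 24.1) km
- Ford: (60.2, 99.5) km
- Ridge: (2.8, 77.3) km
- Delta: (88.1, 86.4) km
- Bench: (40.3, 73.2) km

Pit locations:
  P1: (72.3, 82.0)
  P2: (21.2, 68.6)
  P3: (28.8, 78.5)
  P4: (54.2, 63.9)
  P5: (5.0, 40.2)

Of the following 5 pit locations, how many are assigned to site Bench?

P1 → Delta
P2 → Draw
P3 → Bench
P4 → Bench
P5 → Basin
2 of the 5 go to Bench.

2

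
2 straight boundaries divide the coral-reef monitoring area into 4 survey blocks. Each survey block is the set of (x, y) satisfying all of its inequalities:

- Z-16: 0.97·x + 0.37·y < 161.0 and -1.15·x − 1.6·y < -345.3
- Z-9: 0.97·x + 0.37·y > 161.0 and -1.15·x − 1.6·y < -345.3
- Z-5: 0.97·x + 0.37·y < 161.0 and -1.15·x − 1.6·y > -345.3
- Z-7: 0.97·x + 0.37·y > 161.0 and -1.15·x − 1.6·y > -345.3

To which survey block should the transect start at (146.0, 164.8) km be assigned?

0.97·146.0 + 0.37·164.8 = 202.596, which is > 161.0
-1.15·146.0 − 1.6·164.8 = -431.580, which is < -345.3
This sign pattern matches Z-9.

Z-9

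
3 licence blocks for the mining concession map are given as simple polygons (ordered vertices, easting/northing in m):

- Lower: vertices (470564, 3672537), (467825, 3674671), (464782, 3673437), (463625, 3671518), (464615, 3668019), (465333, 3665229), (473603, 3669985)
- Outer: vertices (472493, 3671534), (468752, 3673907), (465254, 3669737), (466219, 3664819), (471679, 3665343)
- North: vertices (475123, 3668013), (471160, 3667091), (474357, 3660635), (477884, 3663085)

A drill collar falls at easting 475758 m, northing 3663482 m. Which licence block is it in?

Cast a ray rightward from (475758, 3663482). For each polygon, the edges (by vertex number in listed order) whose endpoints lie on opposite sides of northing = 3663482, where each meets that height, and whether that is right or left of the point:
Lower: no edge straddles that height → 0 crossings.
Outer: no edge straddles that height → 0 crossings.
North: 2–3 at easting≈472947.2 (left), 4–1 at easting≈477661.6 (right) → 1 crossing.
Only North has an odd count, so the point is inside North.

North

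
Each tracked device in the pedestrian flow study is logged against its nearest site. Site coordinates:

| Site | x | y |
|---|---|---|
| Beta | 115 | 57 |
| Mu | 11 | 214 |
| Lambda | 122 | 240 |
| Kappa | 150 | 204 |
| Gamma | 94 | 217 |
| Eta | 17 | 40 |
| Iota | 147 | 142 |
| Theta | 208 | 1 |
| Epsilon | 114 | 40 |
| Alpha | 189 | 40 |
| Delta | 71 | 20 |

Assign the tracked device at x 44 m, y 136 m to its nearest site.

Squared distances to each site:
Beta: 11282.000; Mu: 7173.000; Lambda: 16900.000; Kappa: 15860.000; Gamma: 9061.000; Eta: 9945.000; Iota: 10645.000; Theta: 45121.000; Epsilon: 14116.000; Alpha: 30241.000; Delta: 14185.000.
Minimum at Mu.

Mu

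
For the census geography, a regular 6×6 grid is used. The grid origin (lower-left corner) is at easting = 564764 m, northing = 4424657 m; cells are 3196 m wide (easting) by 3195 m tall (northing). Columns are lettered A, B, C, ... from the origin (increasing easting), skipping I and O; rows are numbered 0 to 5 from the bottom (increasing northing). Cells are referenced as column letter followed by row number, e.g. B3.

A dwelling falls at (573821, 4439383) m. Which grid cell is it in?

Column index: ⌊(573821 − 564764) / 3196⌋ = ⌊2.834⌋ = 2 → column C
Row offset from origin: ⌊(4439383 − 4424657) / 3195⌋ = ⌊4.609⌋ = 4 → row 4

C4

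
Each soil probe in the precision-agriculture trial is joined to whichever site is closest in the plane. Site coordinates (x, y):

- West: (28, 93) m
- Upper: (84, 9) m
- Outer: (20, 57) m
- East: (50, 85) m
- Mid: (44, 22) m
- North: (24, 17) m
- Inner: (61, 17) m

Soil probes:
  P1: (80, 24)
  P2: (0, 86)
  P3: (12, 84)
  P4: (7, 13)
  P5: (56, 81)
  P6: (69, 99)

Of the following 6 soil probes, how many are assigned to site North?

P1 → Upper
P2 → West
P3 → West
P4 → North
P5 → East
P6 → East
1 of the 6 goes to North.

1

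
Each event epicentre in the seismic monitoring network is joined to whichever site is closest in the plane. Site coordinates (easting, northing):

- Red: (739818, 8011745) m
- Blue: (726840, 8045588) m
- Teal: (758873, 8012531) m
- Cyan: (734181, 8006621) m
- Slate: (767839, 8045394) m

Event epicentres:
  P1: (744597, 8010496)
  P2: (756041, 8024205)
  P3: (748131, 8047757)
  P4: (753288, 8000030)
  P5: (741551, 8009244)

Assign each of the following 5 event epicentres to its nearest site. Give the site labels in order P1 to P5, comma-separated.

Red, Teal, Slate, Teal, Red

P1 → Red (d²=24398842.00)
P2 → Teal (d²=144302500.00)
P3 → Slate (d²=393989033.00)
P4 → Teal (d²=187467226.00)
P5 → Red (d²=9258290.00)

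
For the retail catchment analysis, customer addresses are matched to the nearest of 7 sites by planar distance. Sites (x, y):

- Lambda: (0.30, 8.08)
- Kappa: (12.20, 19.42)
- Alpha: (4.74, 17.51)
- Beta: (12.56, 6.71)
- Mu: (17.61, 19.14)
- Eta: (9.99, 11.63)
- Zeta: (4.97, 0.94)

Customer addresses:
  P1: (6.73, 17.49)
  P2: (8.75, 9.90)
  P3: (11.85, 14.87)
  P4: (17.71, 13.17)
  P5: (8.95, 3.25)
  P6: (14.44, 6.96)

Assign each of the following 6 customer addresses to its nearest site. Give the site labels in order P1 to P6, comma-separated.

Alpha, Eta, Eta, Mu, Zeta, Beta

P1 → Alpha (d²=3.96)
P2 → Eta (d²=4.53)
P3 → Eta (d²=13.96)
P4 → Mu (d²=35.65)
P5 → Zeta (d²=21.18)
P6 → Beta (d²=3.60)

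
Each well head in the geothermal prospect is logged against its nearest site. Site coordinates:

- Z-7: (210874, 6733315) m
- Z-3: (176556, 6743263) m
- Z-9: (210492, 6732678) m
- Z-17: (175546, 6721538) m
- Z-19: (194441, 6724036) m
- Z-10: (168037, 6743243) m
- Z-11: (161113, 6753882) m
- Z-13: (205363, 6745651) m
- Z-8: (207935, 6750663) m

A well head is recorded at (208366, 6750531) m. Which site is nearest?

Z-8

Squared distances to each site:
Z-7: 302680720.000; Z-3: 1064699924.000; Z-9: 323249485.000; Z-17: 1917746449.000; Z-19: 895890650.000; Z-10: 1679543185.000; Z-11: 2244075210.000; Z-13: 32832409.000; Z-8: 203185.000.
Minimum at Z-8.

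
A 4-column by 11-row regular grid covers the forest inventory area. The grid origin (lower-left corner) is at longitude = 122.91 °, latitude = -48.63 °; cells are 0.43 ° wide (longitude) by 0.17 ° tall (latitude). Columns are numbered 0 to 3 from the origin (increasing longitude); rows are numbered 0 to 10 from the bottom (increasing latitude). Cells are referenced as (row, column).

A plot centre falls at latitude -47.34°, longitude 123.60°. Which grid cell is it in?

(7, 1)

Column index: ⌊(123.60 − 122.91) / 0.43⌋ = ⌊1.605⌋ = 1
Row offset from origin: ⌊(-47.34 − -48.63) / 0.17⌋ = ⌊7.588⌋ = 7 → row 7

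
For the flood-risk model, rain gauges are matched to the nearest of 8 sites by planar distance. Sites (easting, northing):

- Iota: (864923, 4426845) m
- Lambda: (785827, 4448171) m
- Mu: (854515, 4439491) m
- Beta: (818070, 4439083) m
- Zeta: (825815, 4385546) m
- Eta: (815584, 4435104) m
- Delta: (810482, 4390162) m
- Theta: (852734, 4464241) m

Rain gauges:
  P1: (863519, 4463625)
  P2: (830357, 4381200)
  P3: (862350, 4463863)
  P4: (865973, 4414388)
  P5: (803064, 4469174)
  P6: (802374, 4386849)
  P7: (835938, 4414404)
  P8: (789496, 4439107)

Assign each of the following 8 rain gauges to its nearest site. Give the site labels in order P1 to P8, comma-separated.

Theta, Zeta, Theta, Iota, Lambda, Delta, Eta, Lambda

P1 → Theta (d²=116695681.00)
P2 → Zeta (d²=39517480.00)
P3 → Theta (d²=92610340.00)
P4 → Iota (d²=156279349.00)
P5 → Lambda (d²=738240178.00)
P6 → Delta (d²=76715633.00)
P7 → Eta (d²=842775316.00)
P8 → Lambda (d²=95617657.00)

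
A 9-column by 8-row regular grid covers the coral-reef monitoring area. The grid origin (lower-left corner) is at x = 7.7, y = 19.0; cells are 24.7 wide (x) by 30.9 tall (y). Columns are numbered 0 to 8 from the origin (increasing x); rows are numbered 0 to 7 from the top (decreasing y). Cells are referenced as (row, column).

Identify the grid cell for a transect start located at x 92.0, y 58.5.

Column index: ⌊(92.0 − 7.7) / 24.7⌋ = ⌊3.413⌋ = 3
Row offset from origin: ⌊(58.5 − 19.0) / 30.9⌋ = ⌊1.278⌋ = 1 → row 6 (counted from top)

(6, 3)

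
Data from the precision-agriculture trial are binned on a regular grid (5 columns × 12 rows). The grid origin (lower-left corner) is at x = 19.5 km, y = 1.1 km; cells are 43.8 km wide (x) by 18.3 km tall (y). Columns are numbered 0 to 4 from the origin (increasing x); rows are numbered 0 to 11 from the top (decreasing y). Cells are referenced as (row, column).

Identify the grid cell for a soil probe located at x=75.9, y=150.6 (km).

Column index: ⌊(75.9 − 19.5) / 43.8⌋ = ⌊1.288⌋ = 1
Row offset from origin: ⌊(150.6 − 1.1) / 18.3⌋ = ⌊8.169⌋ = 8 → row 3 (counted from top)

(3, 1)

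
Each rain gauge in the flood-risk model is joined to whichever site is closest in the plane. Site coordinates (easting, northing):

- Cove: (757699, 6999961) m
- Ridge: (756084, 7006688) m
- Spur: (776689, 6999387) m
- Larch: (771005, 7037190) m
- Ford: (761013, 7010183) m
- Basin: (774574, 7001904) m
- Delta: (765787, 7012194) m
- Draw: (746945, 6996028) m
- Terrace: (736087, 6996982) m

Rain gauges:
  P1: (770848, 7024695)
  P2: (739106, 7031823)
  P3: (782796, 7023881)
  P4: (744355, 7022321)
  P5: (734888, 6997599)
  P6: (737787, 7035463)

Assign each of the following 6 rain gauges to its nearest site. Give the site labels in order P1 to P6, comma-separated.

Larch, Ridge, Larch, Ridge, Terrace, Larch

P1 → Larch (d²=156149674.00)
P2 → Ridge (d²=920020709.00)
P3 → Larch (d²=316157162.00)
P4 → Ridge (d²=381960130.00)
P5 → Terrace (d²=1818290.00)
P6 → Larch (d²=1106418053.00)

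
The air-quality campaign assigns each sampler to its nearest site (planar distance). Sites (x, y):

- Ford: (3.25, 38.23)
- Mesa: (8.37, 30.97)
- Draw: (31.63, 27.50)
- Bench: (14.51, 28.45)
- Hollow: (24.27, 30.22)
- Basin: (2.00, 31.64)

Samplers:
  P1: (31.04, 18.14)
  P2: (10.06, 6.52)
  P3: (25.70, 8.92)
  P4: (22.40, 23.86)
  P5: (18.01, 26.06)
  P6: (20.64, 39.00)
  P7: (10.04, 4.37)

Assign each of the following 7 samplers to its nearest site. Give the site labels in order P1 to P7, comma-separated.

Draw, Bench, Draw, Hollow, Bench, Hollow, Bench

P1 → Draw (d²=87.96)
P2 → Bench (d²=500.73)
P3 → Draw (d²=380.38)
P4 → Hollow (d²=43.95)
P5 → Bench (d²=17.96)
P6 → Hollow (d²=90.27)
P7 → Bench (d²=599.83)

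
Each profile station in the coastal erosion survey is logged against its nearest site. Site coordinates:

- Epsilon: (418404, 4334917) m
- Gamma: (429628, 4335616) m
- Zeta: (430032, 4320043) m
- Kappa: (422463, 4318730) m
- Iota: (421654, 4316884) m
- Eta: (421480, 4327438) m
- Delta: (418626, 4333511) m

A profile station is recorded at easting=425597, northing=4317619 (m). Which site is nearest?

Kappa

Squared distances to each site:
Epsilon: 350960053.000; Gamma: 340140970.000; Zeta: 25545001.000; Kappa: 11056277.000; Iota: 16087474.000; Eta: 113362450.000; Delta: 301150505.000.
Minimum at Kappa.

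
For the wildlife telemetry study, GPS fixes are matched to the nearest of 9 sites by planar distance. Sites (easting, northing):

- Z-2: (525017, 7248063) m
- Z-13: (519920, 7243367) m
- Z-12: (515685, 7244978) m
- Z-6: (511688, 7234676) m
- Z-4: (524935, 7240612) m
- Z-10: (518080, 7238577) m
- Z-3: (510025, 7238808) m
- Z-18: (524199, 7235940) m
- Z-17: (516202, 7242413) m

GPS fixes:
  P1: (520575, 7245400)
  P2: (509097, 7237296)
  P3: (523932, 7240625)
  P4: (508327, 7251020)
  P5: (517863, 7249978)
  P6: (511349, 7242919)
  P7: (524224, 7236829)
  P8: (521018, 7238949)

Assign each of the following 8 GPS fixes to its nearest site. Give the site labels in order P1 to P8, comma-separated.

P1 → Z-13 (d²=4562114.00)
P2 → Z-3 (d²=3147328.00)
P3 → Z-4 (d²=1006178.00)
P4 → Z-12 (d²=90645928.00)
P5 → Z-12 (d²=29743684.00)
P6 → Z-3 (d²=18653297.00)
P7 → Z-18 (d²=790946.00)
P8 → Z-10 (d²=8770228.00)

Z-13, Z-3, Z-4, Z-12, Z-12, Z-3, Z-18, Z-10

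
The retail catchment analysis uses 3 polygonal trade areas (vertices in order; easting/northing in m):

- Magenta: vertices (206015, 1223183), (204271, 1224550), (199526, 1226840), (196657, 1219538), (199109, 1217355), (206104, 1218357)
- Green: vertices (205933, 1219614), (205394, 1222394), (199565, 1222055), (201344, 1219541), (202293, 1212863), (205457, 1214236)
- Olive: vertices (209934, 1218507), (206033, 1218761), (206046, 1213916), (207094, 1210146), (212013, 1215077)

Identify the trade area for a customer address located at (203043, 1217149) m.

Green

Cast a ray rightward from (203043, 1217149). For each polygon, the edges (by vertex number in listed order) whose endpoints lie on opposite sides of northing = 1217149, where each meets that height, and whether that is right or left of the point:
Magenta: no edge straddles that height → 0 crossings.
Green: 4–5 at easting≈201683.9 (left), 6–1 at easting≈205714.8 (right) → 1 crossing.
Olive: 2–3 at easting≈206037.3 (right), 5–1 at easting≈210757.1 (right) → 2 crossings.
Only Green has an odd count, so the point is inside Green.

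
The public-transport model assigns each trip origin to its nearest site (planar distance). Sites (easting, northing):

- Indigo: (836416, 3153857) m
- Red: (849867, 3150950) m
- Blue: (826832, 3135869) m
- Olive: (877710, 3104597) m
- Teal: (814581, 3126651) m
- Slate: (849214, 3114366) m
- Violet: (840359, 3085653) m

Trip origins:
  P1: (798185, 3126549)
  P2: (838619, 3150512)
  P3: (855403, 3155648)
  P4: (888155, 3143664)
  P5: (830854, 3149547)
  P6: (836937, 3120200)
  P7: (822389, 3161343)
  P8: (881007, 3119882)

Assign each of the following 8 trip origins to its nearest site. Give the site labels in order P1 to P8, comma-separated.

P1 → Teal (d²=268839220.00)
P2 → Indigo (d²=16042234.00)
P3 → Red (d²=52718500.00)
P4 → Red (d²=1519056740.00)
P5 → Indigo (d²=49511944.00)
P6 → Slate (d²=184760285.00)
P7 → Indigo (d²=252796925.00)
P8 → Olive (d²=244501434.00)

Teal, Indigo, Red, Red, Indigo, Slate, Indigo, Olive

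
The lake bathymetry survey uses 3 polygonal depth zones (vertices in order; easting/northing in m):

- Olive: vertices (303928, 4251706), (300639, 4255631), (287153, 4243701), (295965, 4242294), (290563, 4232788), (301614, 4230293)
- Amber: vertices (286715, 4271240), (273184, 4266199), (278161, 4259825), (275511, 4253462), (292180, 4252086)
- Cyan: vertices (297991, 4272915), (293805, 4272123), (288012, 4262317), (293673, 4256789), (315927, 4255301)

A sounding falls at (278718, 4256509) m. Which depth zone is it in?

Amber

Cast a ray rightward from (278718, 4256509). For each polygon, the edges (by vertex number in listed order) whose endpoints lie on opposite sides of northing = 4256509, where each meets that height, and whether that is right or left of the point:
Olive: no edge straddles that height → 0 crossings.
Amber: 3–4 at easting≈276780.0 (left), 5–1 at easting≈290918.0 (right) → 1 crossing.
Cyan: 4–5 at easting≈297860.6 (right), 5–1 at easting≈314696.9 (right) → 2 crossings.
Only Amber has an odd count, so the point is inside Amber.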